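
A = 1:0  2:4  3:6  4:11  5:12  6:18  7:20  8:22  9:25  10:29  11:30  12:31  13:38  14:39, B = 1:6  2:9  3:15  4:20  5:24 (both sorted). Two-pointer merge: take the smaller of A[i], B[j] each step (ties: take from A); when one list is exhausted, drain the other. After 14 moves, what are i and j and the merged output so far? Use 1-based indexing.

i=10, j=6, merged so far=[0, 4, 6, 6, 9, 11, 12, 15, 18, 20, 20, 22, 24, 25]

i=1 j=1: A[i]=0<=B[j]=6 take 0, i++
i=2 j=1: A[i]=4<=B[j]=6 take 4, i++
i=3 j=1: A[i]=6<=B[j]=6 take 6, i++
i=4 j=1: A[i]=11>B[j]=6 take 6, j++
i=4 j=2: A[i]=11>B[j]=9 take 9, j++
i=4 j=3: A[i]=11<=B[j]=15 take 11, i++
i=5 j=3: A[i]=12<=B[j]=15 take 12, i++
i=6 j=3: A[i]=18>B[j]=15 take 15, j++
i=6 j=4: A[i]=18<=B[j]=20 take 18, i++
i=7 j=4: A[i]=20<=B[j]=20 take 20, i++
i=8 j=4: A[i]=22>B[j]=20 take 20, j++
i=8 j=5: A[i]=22<=B[j]=24 take 22, i++
i=9 j=5: A[i]=25>B[j]=24 take 24, j++
i=9 j=6: B done, take A[i]=25, i++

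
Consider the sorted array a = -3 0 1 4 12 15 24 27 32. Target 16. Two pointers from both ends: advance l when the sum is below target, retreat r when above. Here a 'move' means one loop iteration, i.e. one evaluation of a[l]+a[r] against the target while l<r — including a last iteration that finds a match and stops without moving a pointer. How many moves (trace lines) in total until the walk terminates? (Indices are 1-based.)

6 moves

[1,9] -3+32=29 >16 → r--
[1,8] -3+27=24 >16 → r--
[1,7] -3+24=21 >16 → r--
[1,6] -3+15=12 <16 → l++
[2,6] 0+15=15 <16 → l++
[3,6] 1+15=16 → found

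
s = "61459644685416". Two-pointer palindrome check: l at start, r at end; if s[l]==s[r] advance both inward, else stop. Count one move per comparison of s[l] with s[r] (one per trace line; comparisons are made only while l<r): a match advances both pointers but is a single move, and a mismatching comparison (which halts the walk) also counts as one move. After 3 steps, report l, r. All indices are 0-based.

[0,13] '6'=='6' → l++,r--
[1,12] '1'=='1' → l++,r--
[2,11] '4'=='4' → l++,r--

l=3, r=10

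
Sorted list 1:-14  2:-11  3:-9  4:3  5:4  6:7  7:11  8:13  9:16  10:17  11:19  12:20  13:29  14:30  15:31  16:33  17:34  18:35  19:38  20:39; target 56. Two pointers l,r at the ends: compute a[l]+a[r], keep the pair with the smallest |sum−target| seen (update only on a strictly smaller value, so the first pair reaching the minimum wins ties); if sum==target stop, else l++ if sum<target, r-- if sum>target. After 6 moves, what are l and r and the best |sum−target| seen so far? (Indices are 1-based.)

l=7, r=20, best |Δ|=10

[1,20] -14+39=25 d=31 * → l++
[2,20] -11+39=28 d=28 * → l++
[3,20] -9+39=30 d=26 * → l++
[4,20] 3+39=42 d=14 * → l++
[5,20] 4+39=43 d=13 * → l++
[6,20] 7+39=46 d=10 * → l++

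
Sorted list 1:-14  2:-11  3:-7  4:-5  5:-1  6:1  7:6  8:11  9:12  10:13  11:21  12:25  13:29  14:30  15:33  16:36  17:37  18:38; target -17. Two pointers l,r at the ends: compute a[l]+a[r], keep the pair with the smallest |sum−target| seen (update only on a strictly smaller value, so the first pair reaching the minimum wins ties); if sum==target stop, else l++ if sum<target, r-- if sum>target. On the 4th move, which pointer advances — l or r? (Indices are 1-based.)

r

l=1 r=18: -14+38=24 d=41 *, r--
l=1 r=17: -14+37=23 d=40 *, r--
l=1 r=16: -14+36=22 d=39 *, r--
l=1 r=15: -14+33=19 d=36 *, r--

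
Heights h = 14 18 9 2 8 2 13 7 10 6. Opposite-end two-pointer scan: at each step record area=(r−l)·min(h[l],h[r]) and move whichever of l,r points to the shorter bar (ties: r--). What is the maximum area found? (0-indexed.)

max area = 80

l=0 r=9: min(14,6)*9=54 best=54 *, r--
l=0 r=8: min(14,10)*8=80 best=80 *, r--
l=0 r=7: min(14,7)*7=49 best=80, r--
l=0 r=6: min(14,13)*6=78 best=80, r--
l=0 r=5: min(14,2)*5=10 best=80, r--
l=0 r=4: min(14,8)*4=32 best=80, r--
l=0 r=3: min(14,2)*3=6 best=80, r--
l=0 r=2: min(14,9)*2=18 best=80, r--
l=0 r=1: min(14,18)*1=14 best=80, l++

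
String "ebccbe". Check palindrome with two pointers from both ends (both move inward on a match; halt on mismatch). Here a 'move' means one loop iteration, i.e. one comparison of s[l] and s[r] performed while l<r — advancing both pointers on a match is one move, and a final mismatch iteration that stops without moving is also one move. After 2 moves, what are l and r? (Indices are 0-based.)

l=0 r=5: 'e'=='e', l++,r--
l=1 r=4: 'b'=='b', l++,r--

l=2, r=3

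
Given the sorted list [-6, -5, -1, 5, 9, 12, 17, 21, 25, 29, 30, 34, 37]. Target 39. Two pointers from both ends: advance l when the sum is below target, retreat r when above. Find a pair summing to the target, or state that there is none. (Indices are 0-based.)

l=0 r=12: -6+37=31 <39, l++
l=1 r=12: -5+37=32 <39, l++
l=2 r=12: -1+37=36 <39, l++
l=3 r=12: 5+37=42 >39, r--
l=3 r=11: 5+34=39, found

(5, 34)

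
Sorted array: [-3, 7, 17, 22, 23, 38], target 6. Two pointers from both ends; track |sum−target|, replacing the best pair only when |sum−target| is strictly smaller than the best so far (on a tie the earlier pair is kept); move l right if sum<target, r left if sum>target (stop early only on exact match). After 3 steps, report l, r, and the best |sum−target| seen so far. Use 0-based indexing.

[0,5] -3+38=35 d=29 * → r--
[0,4] -3+23=20 d=14 * → r--
[0,3] -3+22=19 d=13 * → r--

l=0, r=2, best |Δ|=13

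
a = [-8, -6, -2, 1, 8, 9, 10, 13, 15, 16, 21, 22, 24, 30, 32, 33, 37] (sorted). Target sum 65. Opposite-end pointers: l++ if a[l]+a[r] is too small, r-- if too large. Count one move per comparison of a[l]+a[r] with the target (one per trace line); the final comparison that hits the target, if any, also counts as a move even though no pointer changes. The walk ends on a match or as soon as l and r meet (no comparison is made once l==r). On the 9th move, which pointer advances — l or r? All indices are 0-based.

l=0 r=16: -8+37=29 <65, l++
l=1 r=16: -6+37=31 <65, l++
l=2 r=16: -2+37=35 <65, l++
l=3 r=16: 1+37=38 <65, l++
l=4 r=16: 8+37=45 <65, l++
l=5 r=16: 9+37=46 <65, l++
l=6 r=16: 10+37=47 <65, l++
l=7 r=16: 13+37=50 <65, l++
l=8 r=16: 15+37=52 <65, l++

l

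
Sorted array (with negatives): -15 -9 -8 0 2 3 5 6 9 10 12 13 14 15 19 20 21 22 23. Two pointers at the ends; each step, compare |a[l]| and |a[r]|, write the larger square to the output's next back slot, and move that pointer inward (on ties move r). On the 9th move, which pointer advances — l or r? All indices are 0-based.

r

[0,18] |-15|<=|23| out[18]=529 → r--
[0,17] |-15|<=|22| out[17]=484 → r--
[0,16] |-15|<=|21| out[16]=441 → r--
[0,15] |-15|<=|20| out[15]=400 → r--
[0,14] |-15|<=|19| out[14]=361 → r--
[0,13] |-15|<=|15| out[13]=225 → r--
[0,12] |-15|>|14| out[12]=225 → l++
[1,12] |-9|<=|14| out[11]=196 → r--
[1,11] |-9|<=|13| out[10]=169 → r--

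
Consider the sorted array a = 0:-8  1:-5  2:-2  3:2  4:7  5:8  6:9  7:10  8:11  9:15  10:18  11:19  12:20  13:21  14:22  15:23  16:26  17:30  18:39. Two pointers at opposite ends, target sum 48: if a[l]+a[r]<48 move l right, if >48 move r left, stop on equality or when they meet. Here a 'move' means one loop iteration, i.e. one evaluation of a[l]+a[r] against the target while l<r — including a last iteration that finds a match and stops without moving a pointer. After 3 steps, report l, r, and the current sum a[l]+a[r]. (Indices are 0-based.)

[0,18] -8+39=31 <48 → l++
[1,18] -5+39=34 <48 → l++
[2,18] -2+39=37 <48 → l++

l=3, r=18, sum=41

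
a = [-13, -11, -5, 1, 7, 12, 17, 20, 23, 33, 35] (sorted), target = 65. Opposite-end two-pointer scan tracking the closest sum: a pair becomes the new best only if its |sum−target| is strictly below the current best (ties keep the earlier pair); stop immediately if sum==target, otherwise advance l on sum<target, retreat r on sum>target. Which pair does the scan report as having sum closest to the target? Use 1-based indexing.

pair (33, 35) with sum 68 (|Δ|=3)

[1,11] -13+35=22 d=43 * → l++
[2,11] -11+35=24 d=41 * → l++
[3,11] -5+35=30 d=35 * → l++
[4,11] 1+35=36 d=29 * → l++
[5,11] 7+35=42 d=23 * → l++
[6,11] 12+35=47 d=18 * → l++
[7,11] 17+35=52 d=13 * → l++
[8,11] 20+35=55 d=10 * → l++
[9,11] 23+35=58 d=7 * → l++
[10,11] 33+35=68 d=3 * → r--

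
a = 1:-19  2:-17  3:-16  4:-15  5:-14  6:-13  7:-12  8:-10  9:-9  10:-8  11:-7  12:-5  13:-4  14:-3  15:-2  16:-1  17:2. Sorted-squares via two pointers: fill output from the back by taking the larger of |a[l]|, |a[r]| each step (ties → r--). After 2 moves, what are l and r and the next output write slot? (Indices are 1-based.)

[1,17] |-19|>|2| out[17]=361 → l++
[2,17] |-17|>|2| out[16]=289 → l++

l=3, r=17, next write slot=15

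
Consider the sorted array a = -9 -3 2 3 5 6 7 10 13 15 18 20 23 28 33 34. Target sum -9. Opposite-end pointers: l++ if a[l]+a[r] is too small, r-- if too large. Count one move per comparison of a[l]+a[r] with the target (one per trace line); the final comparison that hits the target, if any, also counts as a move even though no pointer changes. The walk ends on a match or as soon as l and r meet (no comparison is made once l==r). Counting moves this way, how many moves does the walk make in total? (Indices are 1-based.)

15 moves

[1,16] -9+34=25 >-9 → r--
[1,15] -9+33=24 >-9 → r--
[1,14] -9+28=19 >-9 → r--
[1,13] -9+23=14 >-9 → r--
[1,12] -9+20=11 >-9 → r--
[1,11] -9+18=9 >-9 → r--
[1,10] -9+15=6 >-9 → r--
[1,9] -9+13=4 >-9 → r--
[1,8] -9+10=1 >-9 → r--
[1,7] -9+7=-2 >-9 → r--
[1,6] -9+6=-3 >-9 → r--
[1,5] -9+5=-4 >-9 → r--
[1,4] -9+3=-6 >-9 → r--
[1,3] -9+2=-7 >-9 → r--
[1,2] -9+-3=-12 <-9 → l++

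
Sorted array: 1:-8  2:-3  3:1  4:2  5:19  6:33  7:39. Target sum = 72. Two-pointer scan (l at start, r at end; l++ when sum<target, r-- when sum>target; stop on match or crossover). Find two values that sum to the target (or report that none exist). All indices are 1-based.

l=1 r=7: -8+39=31 <72, l++
l=2 r=7: -3+39=36 <72, l++
l=3 r=7: 1+39=40 <72, l++
l=4 r=7: 2+39=41 <72, l++
l=5 r=7: 19+39=58 <72, l++
l=6 r=7: 33+39=72, found

(33, 39)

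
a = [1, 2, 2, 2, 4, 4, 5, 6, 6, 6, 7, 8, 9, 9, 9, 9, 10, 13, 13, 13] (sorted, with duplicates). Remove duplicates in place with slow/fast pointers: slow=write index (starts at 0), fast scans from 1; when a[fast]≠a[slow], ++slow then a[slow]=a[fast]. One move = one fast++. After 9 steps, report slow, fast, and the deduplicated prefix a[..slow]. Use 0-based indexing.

slow=0 fast=1: a[fast]=2≠a[slow]=1 write a[1]=2, slow++,fast++
slow=1 fast=2: a[fast]=2=a[slow] dup, fast++
slow=1 fast=3: a[fast]=2=a[slow] dup, fast++
slow=1 fast=4: a[fast]=4≠a[slow]=2 write a[2]=4, slow++,fast++
slow=2 fast=5: a[fast]=4=a[slow] dup, fast++
slow=2 fast=6: a[fast]=5≠a[slow]=4 write a[3]=5, slow++,fast++
slow=3 fast=7: a[fast]=6≠a[slow]=5 write a[4]=6, slow++,fast++
slow=4 fast=8: a[fast]=6=a[slow] dup, fast++
slow=4 fast=9: a[fast]=6=a[slow] dup, fast++

slow=4, fast=10, prefix=[1, 2, 4, 5, 6]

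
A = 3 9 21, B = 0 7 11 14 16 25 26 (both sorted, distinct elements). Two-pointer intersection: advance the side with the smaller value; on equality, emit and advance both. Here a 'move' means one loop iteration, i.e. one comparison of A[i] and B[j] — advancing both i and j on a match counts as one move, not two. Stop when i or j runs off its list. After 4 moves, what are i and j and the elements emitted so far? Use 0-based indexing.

i=2, j=2, emitted=[]

[i=0,j=0] 3>0 → j++
[i=0,j=1] 3<7 → i++
[i=1,j=1] 9>7 → j++
[i=1,j=2] 9<11 → i++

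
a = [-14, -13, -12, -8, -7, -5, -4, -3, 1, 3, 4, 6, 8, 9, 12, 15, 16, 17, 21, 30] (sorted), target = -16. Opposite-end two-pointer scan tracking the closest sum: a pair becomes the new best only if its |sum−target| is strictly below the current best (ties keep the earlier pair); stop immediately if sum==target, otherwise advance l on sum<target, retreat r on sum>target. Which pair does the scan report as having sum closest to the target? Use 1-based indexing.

pair (-13, -3) with sum -16 (|Δ|=0)

[1,20] -14+30=16 d=32 * → r--
[1,19] -14+21=7 d=23 * → r--
[1,18] -14+17=3 d=19 * → r--
[1,17] -14+16=2 d=18 * → r--
[1,16] -14+15=1 d=17 * → r--
[1,15] -14+12=-2 d=14 * → r--
[1,14] -14+9=-5 d=11 * → r--
[1,13] -14+8=-6 d=10 * → r--
[1,12] -14+6=-8 d=8 * → r--
[1,11] -14+4=-10 d=6 * → r--
[1,10] -14+3=-11 d=5 * → r--
[1,9] -14+1=-13 d=3 * → r--
[1,8] -14+-3=-17 d=1 * → l++
[2,8] -13+-3=-16 d=0 * → stop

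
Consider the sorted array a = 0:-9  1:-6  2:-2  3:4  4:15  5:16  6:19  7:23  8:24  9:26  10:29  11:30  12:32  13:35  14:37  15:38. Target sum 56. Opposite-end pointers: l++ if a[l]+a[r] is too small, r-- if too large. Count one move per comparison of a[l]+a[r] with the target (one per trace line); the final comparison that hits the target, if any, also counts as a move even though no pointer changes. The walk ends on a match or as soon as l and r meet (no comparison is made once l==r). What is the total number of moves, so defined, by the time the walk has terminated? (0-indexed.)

8 moves

[0,15] -9+38=29 <56 → l++
[1,15] -6+38=32 <56 → l++
[2,15] -2+38=36 <56 → l++
[3,15] 4+38=42 <56 → l++
[4,15] 15+38=53 <56 → l++
[5,15] 16+38=54 <56 → l++
[6,15] 19+38=57 >56 → r--
[6,14] 19+37=56 → found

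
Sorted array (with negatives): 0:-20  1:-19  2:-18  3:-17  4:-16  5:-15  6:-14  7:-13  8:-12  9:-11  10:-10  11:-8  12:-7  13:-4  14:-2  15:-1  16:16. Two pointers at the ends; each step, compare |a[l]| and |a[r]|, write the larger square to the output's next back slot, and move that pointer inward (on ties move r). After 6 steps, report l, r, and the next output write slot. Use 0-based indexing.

l=0 r=16: |-20|>|16| out[16]=400, l++
l=1 r=16: |-19|>|16| out[15]=361, l++
l=2 r=16: |-18|>|16| out[14]=324, l++
l=3 r=16: |-17|>|16| out[13]=289, l++
l=4 r=16: |-16|<=|16| out[12]=256, r--
l=4 r=15: |-16|>|-1| out[11]=256, l++

l=5, r=15, next write slot=10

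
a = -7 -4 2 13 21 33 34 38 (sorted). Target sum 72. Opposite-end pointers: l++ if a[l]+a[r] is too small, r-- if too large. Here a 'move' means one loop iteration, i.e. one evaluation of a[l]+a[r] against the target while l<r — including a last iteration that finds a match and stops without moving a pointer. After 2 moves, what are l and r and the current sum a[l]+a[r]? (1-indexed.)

l=1 r=8: -7+38=31 <72, l++
l=2 r=8: -4+38=34 <72, l++

l=3, r=8, sum=40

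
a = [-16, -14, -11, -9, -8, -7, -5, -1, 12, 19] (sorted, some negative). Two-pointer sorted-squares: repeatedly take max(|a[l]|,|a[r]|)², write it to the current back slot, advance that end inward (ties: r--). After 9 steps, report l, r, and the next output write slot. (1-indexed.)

[1,10] |-16|<=|19| out[10]=361 → r--
[1,9] |-16|>|12| out[9]=256 → l++
[2,9] |-14|>|12| out[8]=196 → l++
[3,9] |-11|<=|12| out[7]=144 → r--
[3,8] |-11|>|-1| out[6]=121 → l++
[4,8] |-9|>|-1| out[5]=81 → l++
[5,8] |-8|>|-1| out[4]=64 → l++
[6,8] |-7|>|-1| out[3]=49 → l++
[7,8] |-5|>|-1| out[2]=25 → l++

l=8, r=8, next write slot=1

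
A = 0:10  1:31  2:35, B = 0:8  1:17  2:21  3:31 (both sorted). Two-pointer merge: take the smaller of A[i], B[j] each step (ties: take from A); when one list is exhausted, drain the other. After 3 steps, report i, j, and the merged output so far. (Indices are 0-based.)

[i=0,j=0] A[i]=10>B[j]=8 take 8 → j++
[i=0,j=1] A[i]=10<=B[j]=17 take 10 → i++
[i=1,j=1] A[i]=31>B[j]=17 take 17 → j++

i=1, j=2, merged so far=[8, 10, 17]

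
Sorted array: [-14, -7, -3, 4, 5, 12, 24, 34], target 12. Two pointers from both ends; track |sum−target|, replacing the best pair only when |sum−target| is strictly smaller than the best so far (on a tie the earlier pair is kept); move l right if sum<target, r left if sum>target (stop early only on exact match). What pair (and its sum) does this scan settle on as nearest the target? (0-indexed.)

pair (-14, 24) with sum 10 (|Δ|=2)

[0,7] -14+34=20 d=8 * → r--
[0,6] -14+24=10 d=2 * → l++
[1,6] -7+24=17 d=5 → r--
[1,5] -7+12=5 d=7 → l++
[2,5] -3+12=9 d=3 → l++
[3,5] 4+12=16 d=4 → r--
[3,4] 4+5=9 d=3 → l++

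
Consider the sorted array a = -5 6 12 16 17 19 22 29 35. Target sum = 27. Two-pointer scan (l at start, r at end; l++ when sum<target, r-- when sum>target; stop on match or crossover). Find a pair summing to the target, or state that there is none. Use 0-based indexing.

[0,8] -5+35=30 >27 → r--
[0,7] -5+29=24 <27 → l++
[1,7] 6+29=35 >27 → r--
[1,6] 6+22=28 >27 → r--
[1,5] 6+19=25 <27 → l++
[2,5] 12+19=31 >27 → r--
[2,4] 12+17=29 >27 → r--
[2,3] 12+16=28 >27 → r--

no pair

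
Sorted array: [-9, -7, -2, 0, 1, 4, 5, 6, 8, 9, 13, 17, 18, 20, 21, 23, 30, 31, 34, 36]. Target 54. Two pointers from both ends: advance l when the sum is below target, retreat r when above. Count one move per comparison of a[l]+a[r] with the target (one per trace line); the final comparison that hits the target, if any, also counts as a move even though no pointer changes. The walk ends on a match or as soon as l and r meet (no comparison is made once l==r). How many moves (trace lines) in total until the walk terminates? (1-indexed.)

13 moves

l=1 r=20: -9+36=27 <54, l++
l=2 r=20: -7+36=29 <54, l++
l=3 r=20: -2+36=34 <54, l++
l=4 r=20: 0+36=36 <54, l++
l=5 r=20: 1+36=37 <54, l++
l=6 r=20: 4+36=40 <54, l++
l=7 r=20: 5+36=41 <54, l++
l=8 r=20: 6+36=42 <54, l++
l=9 r=20: 8+36=44 <54, l++
l=10 r=20: 9+36=45 <54, l++
l=11 r=20: 13+36=49 <54, l++
l=12 r=20: 17+36=53 <54, l++
l=13 r=20: 18+36=54, found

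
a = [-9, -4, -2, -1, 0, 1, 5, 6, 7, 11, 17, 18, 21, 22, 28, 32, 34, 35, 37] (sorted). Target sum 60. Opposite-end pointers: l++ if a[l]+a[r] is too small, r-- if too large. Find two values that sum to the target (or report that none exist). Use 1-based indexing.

[1,19] -9+37=28 <60 → l++
[2,19] -4+37=33 <60 → l++
[3,19] -2+37=35 <60 → l++
[4,19] -1+37=36 <60 → l++
[5,19] 0+37=37 <60 → l++
[6,19] 1+37=38 <60 → l++
[7,19] 5+37=42 <60 → l++
[8,19] 6+37=43 <60 → l++
[9,19] 7+37=44 <60 → l++
[10,19] 11+37=48 <60 → l++
[11,19] 17+37=54 <60 → l++
[12,19] 18+37=55 <60 → l++
[13,19] 21+37=58 <60 → l++
[14,19] 22+37=59 <60 → l++
[15,19] 28+37=65 >60 → r--
[15,18] 28+35=63 >60 → r--
[15,17] 28+34=62 >60 → r--
[15,16] 28+32=60 → found

(28, 32)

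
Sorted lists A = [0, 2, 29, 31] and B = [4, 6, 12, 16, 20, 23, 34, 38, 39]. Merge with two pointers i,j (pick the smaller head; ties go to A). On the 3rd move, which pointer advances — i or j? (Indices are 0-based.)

[i=0,j=0] A[i]=0<=B[j]=4 take 0 → i++
[i=1,j=0] A[i]=2<=B[j]=4 take 2 → i++
[i=2,j=0] A[i]=29>B[j]=4 take 4 → j++

j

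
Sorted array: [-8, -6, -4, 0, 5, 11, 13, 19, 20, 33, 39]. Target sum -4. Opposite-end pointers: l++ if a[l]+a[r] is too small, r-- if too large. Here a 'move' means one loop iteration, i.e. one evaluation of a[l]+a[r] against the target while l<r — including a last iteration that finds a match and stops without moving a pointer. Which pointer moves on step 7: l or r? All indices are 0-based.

r

[0,10] -8+39=31 >-4 → r--
[0,9] -8+33=25 >-4 → r--
[0,8] -8+20=12 >-4 → r--
[0,7] -8+19=11 >-4 → r--
[0,6] -8+13=5 >-4 → r--
[0,5] -8+11=3 >-4 → r--
[0,4] -8+5=-3 >-4 → r--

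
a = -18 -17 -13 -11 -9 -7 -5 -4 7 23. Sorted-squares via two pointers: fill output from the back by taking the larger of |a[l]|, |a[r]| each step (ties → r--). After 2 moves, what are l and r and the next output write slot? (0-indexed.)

l=1, r=8, next write slot=7

l=0 r=9: |-18|<=|23| out[9]=529, r--
l=0 r=8: |-18|>|7| out[8]=324, l++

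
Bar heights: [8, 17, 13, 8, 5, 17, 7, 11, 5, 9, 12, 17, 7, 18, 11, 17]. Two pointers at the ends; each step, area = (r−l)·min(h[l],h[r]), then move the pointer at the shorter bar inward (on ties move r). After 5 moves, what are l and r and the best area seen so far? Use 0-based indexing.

[0,15] min(8,17)*15=120 best=120 * → l++
[1,15] min(17,17)*14=238 best=238 * → r--
[1,14] min(17,11)*13=143 best=238 → r--
[1,13] min(17,18)*12=204 best=238 → l++
[2,13] min(13,18)*11=143 best=238 → l++

l=3, r=13, best area=238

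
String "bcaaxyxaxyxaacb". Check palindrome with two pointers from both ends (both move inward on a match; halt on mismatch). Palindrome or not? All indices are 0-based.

[0,14] 'b'=='b' → l++,r--
[1,13] 'c'=='c' → l++,r--
[2,12] 'a'=='a' → l++,r--
[3,11] 'a'=='a' → l++,r--
[4,10] 'x'=='x' → l++,r--
[5,9] 'y'=='y' → l++,r--
[6,8] 'x'=='x' → l++,r--

palindrome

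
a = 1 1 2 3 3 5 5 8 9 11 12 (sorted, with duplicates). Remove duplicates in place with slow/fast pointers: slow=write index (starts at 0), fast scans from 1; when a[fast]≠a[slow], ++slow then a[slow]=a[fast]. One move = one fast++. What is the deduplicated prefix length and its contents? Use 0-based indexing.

length 8; prefix = [1, 2, 3, 5, 8, 9, 11, 12]

slow=0 fast=1: a[fast]=1=a[slow] dup, fast++
slow=0 fast=2: a[fast]=2≠a[slow]=1 write a[1]=2, slow++,fast++
slow=1 fast=3: a[fast]=3≠a[slow]=2 write a[2]=3, slow++,fast++
slow=2 fast=4: a[fast]=3=a[slow] dup, fast++
slow=2 fast=5: a[fast]=5≠a[slow]=3 write a[3]=5, slow++,fast++
slow=3 fast=6: a[fast]=5=a[slow] dup, fast++
slow=3 fast=7: a[fast]=8≠a[slow]=5 write a[4]=8, slow++,fast++
slow=4 fast=8: a[fast]=9≠a[slow]=8 write a[5]=9, slow++,fast++
slow=5 fast=9: a[fast]=11≠a[slow]=9 write a[6]=11, slow++,fast++
slow=6 fast=10: a[fast]=12≠a[slow]=11 write a[7]=12, slow++,fast++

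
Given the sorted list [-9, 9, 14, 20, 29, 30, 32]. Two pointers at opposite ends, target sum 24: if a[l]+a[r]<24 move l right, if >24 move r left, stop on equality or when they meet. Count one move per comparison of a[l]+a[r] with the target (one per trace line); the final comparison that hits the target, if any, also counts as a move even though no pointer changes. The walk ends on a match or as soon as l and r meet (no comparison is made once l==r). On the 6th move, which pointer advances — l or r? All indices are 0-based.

l=0 r=6: -9+32=23 <24, l++
l=1 r=6: 9+32=41 >24, r--
l=1 r=5: 9+30=39 >24, r--
l=1 r=4: 9+29=38 >24, r--
l=1 r=3: 9+20=29 >24, r--
l=1 r=2: 9+14=23 <24, l++

l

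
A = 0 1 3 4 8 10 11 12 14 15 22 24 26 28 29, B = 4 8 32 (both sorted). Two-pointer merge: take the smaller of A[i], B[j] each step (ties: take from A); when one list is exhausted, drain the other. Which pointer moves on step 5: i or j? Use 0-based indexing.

[i=0,j=0] A[i]=0<=B[j]=4 take 0 → i++
[i=1,j=0] A[i]=1<=B[j]=4 take 1 → i++
[i=2,j=0] A[i]=3<=B[j]=4 take 3 → i++
[i=3,j=0] A[i]=4<=B[j]=4 take 4 → i++
[i=4,j=0] A[i]=8>B[j]=4 take 4 → j++

j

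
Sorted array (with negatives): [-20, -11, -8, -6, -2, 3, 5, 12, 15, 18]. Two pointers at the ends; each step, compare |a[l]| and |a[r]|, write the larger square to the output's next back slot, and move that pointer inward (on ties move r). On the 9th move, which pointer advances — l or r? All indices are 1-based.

[1,10] |-20|>|18| out[10]=400 → l++
[2,10] |-11|<=|18| out[9]=324 → r--
[2,9] |-11|<=|15| out[8]=225 → r--
[2,8] |-11|<=|12| out[7]=144 → r--
[2,7] |-11|>|5| out[6]=121 → l++
[3,7] |-8|>|5| out[5]=64 → l++
[4,7] |-6|>|5| out[4]=36 → l++
[5,7] |-2|<=|5| out[3]=25 → r--
[5,6] |-2|<=|3| out[2]=9 → r--

r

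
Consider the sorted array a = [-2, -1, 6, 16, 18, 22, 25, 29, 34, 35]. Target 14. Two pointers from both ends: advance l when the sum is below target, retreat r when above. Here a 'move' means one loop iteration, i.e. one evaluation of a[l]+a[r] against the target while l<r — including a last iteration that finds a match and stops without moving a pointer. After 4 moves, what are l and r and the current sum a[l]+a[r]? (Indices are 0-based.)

l=0 r=9: -2+35=33 >14, r--
l=0 r=8: -2+34=32 >14, r--
l=0 r=7: -2+29=27 >14, r--
l=0 r=6: -2+25=23 >14, r--

l=0, r=5, sum=20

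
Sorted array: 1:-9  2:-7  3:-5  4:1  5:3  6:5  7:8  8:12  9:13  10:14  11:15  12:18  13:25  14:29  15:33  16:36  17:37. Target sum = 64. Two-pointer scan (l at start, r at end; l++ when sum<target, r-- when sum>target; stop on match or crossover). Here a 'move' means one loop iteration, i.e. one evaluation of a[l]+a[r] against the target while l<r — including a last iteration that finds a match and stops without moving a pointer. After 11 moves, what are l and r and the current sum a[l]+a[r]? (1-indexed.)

l=12, r=17, sum=55

l=1 r=17: -9+37=28 <64, l++
l=2 r=17: -7+37=30 <64, l++
l=3 r=17: -5+37=32 <64, l++
l=4 r=17: 1+37=38 <64, l++
l=5 r=17: 3+37=40 <64, l++
l=6 r=17: 5+37=42 <64, l++
l=7 r=17: 8+37=45 <64, l++
l=8 r=17: 12+37=49 <64, l++
l=9 r=17: 13+37=50 <64, l++
l=10 r=17: 14+37=51 <64, l++
l=11 r=17: 15+37=52 <64, l++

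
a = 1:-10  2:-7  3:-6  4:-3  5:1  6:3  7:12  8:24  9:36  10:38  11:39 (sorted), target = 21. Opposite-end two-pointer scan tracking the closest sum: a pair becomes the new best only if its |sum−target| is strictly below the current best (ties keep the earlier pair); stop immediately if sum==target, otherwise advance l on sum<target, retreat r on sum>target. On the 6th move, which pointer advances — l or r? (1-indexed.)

l

l=1 r=11: -10+39=29 d=8 *, r--
l=1 r=10: -10+38=28 d=7 *, r--
l=1 r=9: -10+36=26 d=5 *, r--
l=1 r=8: -10+24=14 d=7, l++
l=2 r=8: -7+24=17 d=4 *, l++
l=3 r=8: -6+24=18 d=3 *, l++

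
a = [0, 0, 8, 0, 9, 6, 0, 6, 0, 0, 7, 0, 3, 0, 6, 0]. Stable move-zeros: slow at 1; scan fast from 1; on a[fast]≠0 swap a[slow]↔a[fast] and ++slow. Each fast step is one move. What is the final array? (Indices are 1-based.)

[8, 9, 6, 6, 7, 3, 6, 0, 0, 0, 0, 0, 0, 0, 0, 0]

slow=1 fast=1: a[fast]=0, fast++
slow=1 fast=2: a[fast]=0, fast++
slow=1 fast=3: a[fast]=8≠0 swap→a[1]=8, slow++,fast++
slow=2 fast=4: a[fast]=0, fast++
slow=2 fast=5: a[fast]=9≠0 swap→a[2]=9, slow++,fast++
slow=3 fast=6: a[fast]=6≠0 swap→a[3]=6, slow++,fast++
slow=4 fast=7: a[fast]=0, fast++
slow=4 fast=8: a[fast]=6≠0 swap→a[4]=6, slow++,fast++
slow=5 fast=9: a[fast]=0, fast++
slow=5 fast=10: a[fast]=0, fast++
slow=5 fast=11: a[fast]=7≠0 swap→a[5]=7, slow++,fast++
slow=6 fast=12: a[fast]=0, fast++
slow=6 fast=13: a[fast]=3≠0 swap→a[6]=3, slow++,fast++
slow=7 fast=14: a[fast]=0, fast++
slow=7 fast=15: a[fast]=6≠0 swap→a[7]=6, slow++,fast++
slow=8 fast=16: a[fast]=0, fast++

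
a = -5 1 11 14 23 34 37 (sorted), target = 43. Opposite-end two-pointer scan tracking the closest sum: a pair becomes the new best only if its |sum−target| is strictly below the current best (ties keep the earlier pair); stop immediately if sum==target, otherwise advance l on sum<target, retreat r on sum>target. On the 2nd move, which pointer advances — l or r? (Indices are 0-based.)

l=0 r=6: -5+37=32 d=11 *, l++
l=1 r=6: 1+37=38 d=5 *, l++

l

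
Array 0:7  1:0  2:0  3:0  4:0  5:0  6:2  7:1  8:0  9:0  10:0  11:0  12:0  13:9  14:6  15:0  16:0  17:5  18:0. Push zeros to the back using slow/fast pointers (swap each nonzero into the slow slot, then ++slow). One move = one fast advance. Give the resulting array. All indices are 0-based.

[7, 2, 1, 9, 6, 5, 0, 0, 0, 0, 0, 0, 0, 0, 0, 0, 0, 0, 0]

(s=0,f=0) a[fast]=7≠0 swap→a[0]=7 → slow++,fast++
(s=1,f=1) a[fast]=0 → fast++
(s=1,f=2) a[fast]=0 → fast++
(s=1,f=3) a[fast]=0 → fast++
(s=1,f=4) a[fast]=0 → fast++
(s=1,f=5) a[fast]=0 → fast++
(s=1,f=6) a[fast]=2≠0 swap→a[1]=2 → slow++,fast++
(s=2,f=7) a[fast]=1≠0 swap→a[2]=1 → slow++,fast++
(s=3,f=8) a[fast]=0 → fast++
(s=3,f=9) a[fast]=0 → fast++
(s=3,f=10) a[fast]=0 → fast++
(s=3,f=11) a[fast]=0 → fast++
(s=3,f=12) a[fast]=0 → fast++
(s=3,f=13) a[fast]=9≠0 swap→a[3]=9 → slow++,fast++
(s=4,f=14) a[fast]=6≠0 swap→a[4]=6 → slow++,fast++
(s=5,f=15) a[fast]=0 → fast++
(s=5,f=16) a[fast]=0 → fast++
(s=5,f=17) a[fast]=5≠0 swap→a[5]=5 → slow++,fast++
(s=6,f=18) a[fast]=0 → fast++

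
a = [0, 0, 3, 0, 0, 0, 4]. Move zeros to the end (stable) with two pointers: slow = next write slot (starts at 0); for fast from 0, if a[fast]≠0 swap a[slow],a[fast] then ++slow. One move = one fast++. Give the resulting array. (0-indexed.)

[3, 4, 0, 0, 0, 0, 0]

slow=0 fast=0: a[fast]=0, fast++
slow=0 fast=1: a[fast]=0, fast++
slow=0 fast=2: a[fast]=3≠0 swap→a[0]=3, slow++,fast++
slow=1 fast=3: a[fast]=0, fast++
slow=1 fast=4: a[fast]=0, fast++
slow=1 fast=5: a[fast]=0, fast++
slow=1 fast=6: a[fast]=4≠0 swap→a[1]=4, slow++,fast++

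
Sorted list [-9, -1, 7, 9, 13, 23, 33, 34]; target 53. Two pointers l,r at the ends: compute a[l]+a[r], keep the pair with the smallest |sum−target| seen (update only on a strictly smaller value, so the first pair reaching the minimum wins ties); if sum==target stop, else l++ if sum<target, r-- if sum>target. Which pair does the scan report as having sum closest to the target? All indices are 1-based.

[1,8] -9+34=25 d=28 * → l++
[2,8] -1+34=33 d=20 * → l++
[3,8] 7+34=41 d=12 * → l++
[4,8] 9+34=43 d=10 * → l++
[5,8] 13+34=47 d=6 * → l++
[6,8] 23+34=57 d=4 * → r--
[6,7] 23+33=56 d=3 * → r--

pair (23, 33) with sum 56 (|Δ|=3)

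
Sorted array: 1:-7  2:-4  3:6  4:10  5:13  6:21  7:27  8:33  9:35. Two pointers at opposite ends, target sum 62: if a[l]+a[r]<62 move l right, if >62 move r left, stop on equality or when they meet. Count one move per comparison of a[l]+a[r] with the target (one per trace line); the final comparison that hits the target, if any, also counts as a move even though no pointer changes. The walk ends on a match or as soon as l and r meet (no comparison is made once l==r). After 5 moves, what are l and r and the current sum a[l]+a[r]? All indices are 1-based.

l=6, r=9, sum=56

l=1 r=9: -7+35=28 <62, l++
l=2 r=9: -4+35=31 <62, l++
l=3 r=9: 6+35=41 <62, l++
l=4 r=9: 10+35=45 <62, l++
l=5 r=9: 13+35=48 <62, l++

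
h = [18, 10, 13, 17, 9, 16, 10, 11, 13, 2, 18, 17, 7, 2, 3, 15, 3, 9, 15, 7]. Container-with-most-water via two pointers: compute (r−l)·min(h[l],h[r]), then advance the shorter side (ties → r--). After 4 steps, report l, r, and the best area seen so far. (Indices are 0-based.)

l=0 r=19: min(18,7)*19=133 best=133 *, r--
l=0 r=18: min(18,15)*18=270 best=270 *, r--
l=0 r=17: min(18,9)*17=153 best=270, r--
l=0 r=16: min(18,3)*16=48 best=270, r--

l=0, r=15, best area=270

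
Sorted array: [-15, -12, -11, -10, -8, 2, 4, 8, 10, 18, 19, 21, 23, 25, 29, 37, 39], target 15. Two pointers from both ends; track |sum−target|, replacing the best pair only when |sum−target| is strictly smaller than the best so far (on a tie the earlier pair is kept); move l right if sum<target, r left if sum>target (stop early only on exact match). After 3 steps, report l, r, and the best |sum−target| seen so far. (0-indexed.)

[0,16] -15+39=24 d=9 * → r--
[0,15] -15+37=22 d=7 * → r--
[0,14] -15+29=14 d=1 * → l++

l=1, r=14, best |Δ|=1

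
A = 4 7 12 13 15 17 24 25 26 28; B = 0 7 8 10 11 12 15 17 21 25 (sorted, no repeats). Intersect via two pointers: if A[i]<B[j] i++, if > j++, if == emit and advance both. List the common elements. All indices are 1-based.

[i=1,j=1] 4>0 → j++
[i=1,j=2] 4<7 → i++
[i=2,j=2] 7==7 emit → i++,j++
[i=3,j=3] 12>8 → j++
[i=3,j=4] 12>10 → j++
[i=3,j=5] 12>11 → j++
[i=3,j=6] 12==12 emit → i++,j++
[i=4,j=7] 13<15 → i++
[i=5,j=7] 15==15 emit → i++,j++
[i=6,j=8] 17==17 emit → i++,j++
[i=7,j=9] 24>21 → j++
[i=7,j=10] 24<25 → i++
[i=8,j=10] 25==25 emit → i++,j++

intersection = [7, 12, 15, 17, 25]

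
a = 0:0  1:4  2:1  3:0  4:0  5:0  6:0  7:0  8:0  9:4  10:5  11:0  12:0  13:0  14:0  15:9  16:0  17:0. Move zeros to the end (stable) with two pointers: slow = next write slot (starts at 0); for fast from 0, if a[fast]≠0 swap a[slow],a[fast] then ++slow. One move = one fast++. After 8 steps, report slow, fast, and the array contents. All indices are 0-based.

slow=2, fast=8, a=[4, 1, 0, 0, 0, 0, 0, 0, 0, 4, 5, 0, 0, 0, 0, 9, 0, 0]

slow=0 fast=0: a[fast]=0, fast++
slow=0 fast=1: a[fast]=4≠0 swap→a[0]=4, slow++,fast++
slow=1 fast=2: a[fast]=1≠0 swap→a[1]=1, slow++,fast++
slow=2 fast=3: a[fast]=0, fast++
slow=2 fast=4: a[fast]=0, fast++
slow=2 fast=5: a[fast]=0, fast++
slow=2 fast=6: a[fast]=0, fast++
slow=2 fast=7: a[fast]=0, fast++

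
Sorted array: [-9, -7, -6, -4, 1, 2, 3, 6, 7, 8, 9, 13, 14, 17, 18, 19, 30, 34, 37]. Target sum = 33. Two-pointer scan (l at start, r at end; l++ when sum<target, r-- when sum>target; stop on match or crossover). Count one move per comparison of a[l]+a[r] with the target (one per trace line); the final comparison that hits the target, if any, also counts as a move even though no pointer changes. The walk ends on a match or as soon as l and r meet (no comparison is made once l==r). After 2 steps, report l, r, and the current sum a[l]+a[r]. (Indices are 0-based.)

l=2, r=18, sum=31

[0,18] -9+37=28 <33 → l++
[1,18] -7+37=30 <33 → l++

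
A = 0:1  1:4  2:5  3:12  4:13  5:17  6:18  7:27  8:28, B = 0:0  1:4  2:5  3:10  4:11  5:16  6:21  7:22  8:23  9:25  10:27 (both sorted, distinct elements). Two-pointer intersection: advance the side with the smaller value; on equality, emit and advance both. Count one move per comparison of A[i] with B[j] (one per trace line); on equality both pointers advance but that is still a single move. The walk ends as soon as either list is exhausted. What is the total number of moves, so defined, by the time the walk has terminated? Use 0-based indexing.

[i=0,j=0] 1>0 → j++
[i=0,j=1] 1<4 → i++
[i=1,j=1] 4==4 emit → i++,j++
[i=2,j=2] 5==5 emit → i++,j++
[i=3,j=3] 12>10 → j++
[i=3,j=4] 12>11 → j++
[i=3,j=5] 12<16 → i++
[i=4,j=5] 13<16 → i++
[i=5,j=5] 17>16 → j++
[i=5,j=6] 17<21 → i++
[i=6,j=6] 18<21 → i++
[i=7,j=6] 27>21 → j++
[i=7,j=7] 27>22 → j++
[i=7,j=8] 27>23 → j++
[i=7,j=9] 27>25 → j++
[i=7,j=10] 27==27 emit → i++,j++

16 moves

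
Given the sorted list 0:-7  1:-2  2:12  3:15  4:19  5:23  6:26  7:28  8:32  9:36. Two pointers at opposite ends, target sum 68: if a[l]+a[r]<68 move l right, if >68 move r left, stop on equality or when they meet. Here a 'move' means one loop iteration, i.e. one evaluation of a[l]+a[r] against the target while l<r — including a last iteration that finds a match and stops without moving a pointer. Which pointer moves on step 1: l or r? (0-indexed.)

[0,9] -7+36=29 <68 → l++

l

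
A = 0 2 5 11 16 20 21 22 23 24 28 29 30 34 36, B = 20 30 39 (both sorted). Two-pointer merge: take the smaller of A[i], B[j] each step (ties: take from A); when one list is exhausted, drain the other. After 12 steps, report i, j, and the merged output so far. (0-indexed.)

i=11, j=1, merged so far=[0, 2, 5, 11, 16, 20, 20, 21, 22, 23, 24, 28]

[i=0,j=0] A[i]=0<=B[j]=20 take 0 → i++
[i=1,j=0] A[i]=2<=B[j]=20 take 2 → i++
[i=2,j=0] A[i]=5<=B[j]=20 take 5 → i++
[i=3,j=0] A[i]=11<=B[j]=20 take 11 → i++
[i=4,j=0] A[i]=16<=B[j]=20 take 16 → i++
[i=5,j=0] A[i]=20<=B[j]=20 take 20 → i++
[i=6,j=0] A[i]=21>B[j]=20 take 20 → j++
[i=6,j=1] A[i]=21<=B[j]=30 take 21 → i++
[i=7,j=1] A[i]=22<=B[j]=30 take 22 → i++
[i=8,j=1] A[i]=23<=B[j]=30 take 23 → i++
[i=9,j=1] A[i]=24<=B[j]=30 take 24 → i++
[i=10,j=1] A[i]=28<=B[j]=30 take 28 → i++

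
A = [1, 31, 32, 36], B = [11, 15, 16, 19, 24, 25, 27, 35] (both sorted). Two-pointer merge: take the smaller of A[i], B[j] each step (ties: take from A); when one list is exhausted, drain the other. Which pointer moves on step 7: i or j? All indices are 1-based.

i=1 j=1: A[i]=1<=B[j]=11 take 1, i++
i=2 j=1: A[i]=31>B[j]=11 take 11, j++
i=2 j=2: A[i]=31>B[j]=15 take 15, j++
i=2 j=3: A[i]=31>B[j]=16 take 16, j++
i=2 j=4: A[i]=31>B[j]=19 take 19, j++
i=2 j=5: A[i]=31>B[j]=24 take 24, j++
i=2 j=6: A[i]=31>B[j]=25 take 25, j++

j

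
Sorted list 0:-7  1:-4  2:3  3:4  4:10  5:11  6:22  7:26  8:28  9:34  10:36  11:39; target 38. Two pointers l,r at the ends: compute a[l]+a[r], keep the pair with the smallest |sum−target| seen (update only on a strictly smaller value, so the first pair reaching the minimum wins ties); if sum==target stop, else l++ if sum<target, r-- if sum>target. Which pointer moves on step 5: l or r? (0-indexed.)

l=0 r=11: -7+39=32 d=6 *, l++
l=1 r=11: -4+39=35 d=3 *, l++
l=2 r=11: 3+39=42 d=4, r--
l=2 r=10: 3+36=39 d=1 *, r--
l=2 r=9: 3+34=37 d=1, l++

l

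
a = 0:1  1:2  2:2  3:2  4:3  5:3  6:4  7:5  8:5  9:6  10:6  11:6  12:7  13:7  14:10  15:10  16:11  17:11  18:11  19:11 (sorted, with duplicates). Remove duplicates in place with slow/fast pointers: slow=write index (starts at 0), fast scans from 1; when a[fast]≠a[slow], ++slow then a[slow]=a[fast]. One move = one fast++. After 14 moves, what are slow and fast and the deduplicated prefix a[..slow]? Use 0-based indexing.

slow=7, fast=15, prefix=[1, 2, 3, 4, 5, 6, 7, 10]

slow=0 fast=1: a[fast]=2≠a[slow]=1 write a[1]=2, slow++,fast++
slow=1 fast=2: a[fast]=2=a[slow] dup, fast++
slow=1 fast=3: a[fast]=2=a[slow] dup, fast++
slow=1 fast=4: a[fast]=3≠a[slow]=2 write a[2]=3, slow++,fast++
slow=2 fast=5: a[fast]=3=a[slow] dup, fast++
slow=2 fast=6: a[fast]=4≠a[slow]=3 write a[3]=4, slow++,fast++
slow=3 fast=7: a[fast]=5≠a[slow]=4 write a[4]=5, slow++,fast++
slow=4 fast=8: a[fast]=5=a[slow] dup, fast++
slow=4 fast=9: a[fast]=6≠a[slow]=5 write a[5]=6, slow++,fast++
slow=5 fast=10: a[fast]=6=a[slow] dup, fast++
slow=5 fast=11: a[fast]=6=a[slow] dup, fast++
slow=5 fast=12: a[fast]=7≠a[slow]=6 write a[6]=7, slow++,fast++
slow=6 fast=13: a[fast]=7=a[slow] dup, fast++
slow=6 fast=14: a[fast]=10≠a[slow]=7 write a[7]=10, slow++,fast++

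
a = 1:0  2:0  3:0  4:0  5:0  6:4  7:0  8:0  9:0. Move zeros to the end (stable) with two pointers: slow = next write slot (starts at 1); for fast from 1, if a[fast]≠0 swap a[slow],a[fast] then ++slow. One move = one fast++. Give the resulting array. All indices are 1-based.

[4, 0, 0, 0, 0, 0, 0, 0, 0]

(s=1,f=1) a[fast]=0 → fast++
(s=1,f=2) a[fast]=0 → fast++
(s=1,f=3) a[fast]=0 → fast++
(s=1,f=4) a[fast]=0 → fast++
(s=1,f=5) a[fast]=0 → fast++
(s=1,f=6) a[fast]=4≠0 swap→a[1]=4 → slow++,fast++
(s=2,f=7) a[fast]=0 → fast++
(s=2,f=8) a[fast]=0 → fast++
(s=2,f=9) a[fast]=0 → fast++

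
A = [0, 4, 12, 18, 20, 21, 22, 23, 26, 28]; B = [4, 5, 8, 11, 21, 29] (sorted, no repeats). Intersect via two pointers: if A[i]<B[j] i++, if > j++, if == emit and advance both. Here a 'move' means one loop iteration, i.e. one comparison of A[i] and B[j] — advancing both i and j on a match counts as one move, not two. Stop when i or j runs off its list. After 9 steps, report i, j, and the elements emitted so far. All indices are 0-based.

i=0 j=0: 0<4, i++
i=1 j=0: 4==4 emit, i++,j++
i=2 j=1: 12>5, j++
i=2 j=2: 12>8, j++
i=2 j=3: 12>11, j++
i=2 j=4: 12<21, i++
i=3 j=4: 18<21, i++
i=4 j=4: 20<21, i++
i=5 j=4: 21==21 emit, i++,j++

i=6, j=5, emitted=[4, 21]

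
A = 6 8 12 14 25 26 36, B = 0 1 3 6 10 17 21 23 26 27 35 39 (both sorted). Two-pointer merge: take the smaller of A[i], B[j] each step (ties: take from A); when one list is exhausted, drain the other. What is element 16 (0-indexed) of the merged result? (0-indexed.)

i=0 j=0: A[i]=6>B[j]=0 take 0, j++
i=0 j=1: A[i]=6>B[j]=1 take 1, j++
i=0 j=2: A[i]=6>B[j]=3 take 3, j++
i=0 j=3: A[i]=6<=B[j]=6 take 6, i++
i=1 j=3: A[i]=8>B[j]=6 take 6, j++
i=1 j=4: A[i]=8<=B[j]=10 take 8, i++
i=2 j=4: A[i]=12>B[j]=10 take 10, j++
i=2 j=5: A[i]=12<=B[j]=17 take 12, i++
i=3 j=5: A[i]=14<=B[j]=17 take 14, i++
i=4 j=5: A[i]=25>B[j]=17 take 17, j++
i=4 j=6: A[i]=25>B[j]=21 take 21, j++
i=4 j=7: A[i]=25>B[j]=23 take 23, j++
i=4 j=8: A[i]=25<=B[j]=26 take 25, i++
i=5 j=8: A[i]=26<=B[j]=26 take 26, i++
i=6 j=8: A[i]=36>B[j]=26 take 26, j++
i=6 j=9: A[i]=36>B[j]=27 take 27, j++
i=6 j=10: A[i]=36>B[j]=35 take 35, j++
i=6 j=11: A[i]=36<=B[j]=39 take 36, i++
i=7 j=11: A done, take B[j]=39, j++

merged[16] = 35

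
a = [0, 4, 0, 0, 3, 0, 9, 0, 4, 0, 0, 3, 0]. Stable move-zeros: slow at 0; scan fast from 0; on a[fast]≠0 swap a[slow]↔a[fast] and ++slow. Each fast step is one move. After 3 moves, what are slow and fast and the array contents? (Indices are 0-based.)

slow=1, fast=3, a=[4, 0, 0, 0, 3, 0, 9, 0, 4, 0, 0, 3, 0]

(s=0,f=0) a[fast]=0 → fast++
(s=0,f=1) a[fast]=4≠0 swap→a[0]=4 → slow++,fast++
(s=1,f=2) a[fast]=0 → fast++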